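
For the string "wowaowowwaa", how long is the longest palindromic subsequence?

Using dp[i][j] = 2 + dp[i+1][j−1] if the ends match, else max(dp[i+1][j], dp[i][j−1]):
dp[1][11] = 7. A witness is wwowoww at positions 1,3,5,6,7,8,9.

7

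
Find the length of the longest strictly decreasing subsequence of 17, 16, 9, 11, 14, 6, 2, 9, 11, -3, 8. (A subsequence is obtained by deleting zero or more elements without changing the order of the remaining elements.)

One longest decreasing subsequence is 17, 16, 9, 6, 2, -3 (positions 1,2,3,6,7,10), of length 6; no longer one exists.

6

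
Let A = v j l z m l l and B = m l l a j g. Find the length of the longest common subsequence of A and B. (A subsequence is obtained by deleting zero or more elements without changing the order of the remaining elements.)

A longest common subsequence is mll (length 3); the LCS DP confirms no longer common subsequence exists.

3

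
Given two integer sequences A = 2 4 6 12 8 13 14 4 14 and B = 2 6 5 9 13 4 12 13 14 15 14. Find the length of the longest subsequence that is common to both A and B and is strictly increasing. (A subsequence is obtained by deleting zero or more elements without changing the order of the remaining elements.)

5

A longest common strictly increasing subsequence is 2, 6, 12, 13, 14 (length 5); it appears in order in both A and B, and no longer such subsequence exists.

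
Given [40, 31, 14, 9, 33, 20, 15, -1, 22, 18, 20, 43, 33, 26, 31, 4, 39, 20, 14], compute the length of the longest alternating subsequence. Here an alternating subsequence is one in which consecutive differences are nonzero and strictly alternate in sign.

Track the best alternating length ending on an up-step vs a down-step at each position: up/down = 1/1, 1/2, 1/2, 1/2, 3/2, 3/4, 3/4, 1/4, 5/4, 5/6, 7/6, 7/1, 7/8, 7/8, 9/8, 5/10, 11/8, 11/12, 11/12.
The maximum over both is 12; one such subsequence is 40, 31, 33, 20, 22, 18, 43, 26, 31, 4, 39, 20.

12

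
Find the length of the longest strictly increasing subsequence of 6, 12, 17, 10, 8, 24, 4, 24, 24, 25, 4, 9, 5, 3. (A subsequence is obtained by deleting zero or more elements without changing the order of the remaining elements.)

5

Let dp[i] be the longest increasing subsequence ending at position i. Then dp = [1, 2, 3, 2, 2, 4, 1, 4, 4, 5, 1, 3, 2, 1].
The maximum is 5; one witness is 6, 12, 17, 24, 25 at positions 1,2,3,6,10.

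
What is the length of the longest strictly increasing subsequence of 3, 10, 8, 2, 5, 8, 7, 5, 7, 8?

4

Scanning left to right, the best length ending at each element is: 3→1, 10→2, 8→2, 2→1, 5→2, 8→3, 7→3, 5→2, 7→3, 8→4.
So the longest increasing subsequence has length 4, e.g. 3, 5, 7, 8.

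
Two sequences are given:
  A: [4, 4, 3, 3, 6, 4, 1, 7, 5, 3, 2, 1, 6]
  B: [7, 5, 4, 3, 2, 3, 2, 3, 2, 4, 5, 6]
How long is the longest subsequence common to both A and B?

A longest common subsequence is 4, 3, 3, 4, 5, 6 (length 6); the LCS DP confirms no longer common subsequence exists.

6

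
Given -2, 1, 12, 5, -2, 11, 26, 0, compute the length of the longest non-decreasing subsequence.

5

One longest non-decreasing subsequence is -2, 1, 5, 11, 26 (positions 1,2,4,6,7), of length 5; no longer one exists.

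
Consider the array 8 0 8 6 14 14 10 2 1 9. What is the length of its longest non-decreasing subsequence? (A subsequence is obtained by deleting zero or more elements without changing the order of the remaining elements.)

Scanning left to right, the best length ending at each element is: 8→1, 0→1, 8→2, 6→2, 14→3, 14→4, 10→3, 2→2, 1→2, 9→3.
So the longest non-decreasing subsequence has length 4, e.g. 8, 8, 14, 14.

4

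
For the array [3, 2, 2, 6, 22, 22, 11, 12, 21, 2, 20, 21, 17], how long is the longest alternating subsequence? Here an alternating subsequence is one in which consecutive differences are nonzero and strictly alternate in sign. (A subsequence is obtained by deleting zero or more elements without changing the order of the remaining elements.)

Track the best alternating length ending on an up-step vs a down-step at each position: up/down = 1/1, 1/2, 1/2, 3/1, 3/1, 3/1, 3/4, 5/4, 5/4, 1/6, 7/6, 7/4, 7/8.
The maximum over both is 8; one such subsequence is 3, 2, 22, 11, 12, 2, 20, 17.

8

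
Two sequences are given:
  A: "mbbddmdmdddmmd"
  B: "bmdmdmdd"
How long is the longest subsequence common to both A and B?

Backtracking the LCS table gives one alignment: m (A1,B2) → d (A5,B3) → m (A6,B4) → d (A7,B5) → m (A8,B6) → d (A11,B7) → d (A14,B8).
So the longest common subsequence has length 7.

7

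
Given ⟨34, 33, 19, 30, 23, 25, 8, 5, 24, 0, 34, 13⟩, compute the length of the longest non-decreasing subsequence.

4

Let dp[i] be the longest non-decreasing subsequence ending at position i. Then dp = [1, 1, 1, 2, 2, 3, 1, 1, 3, 1, 4, 2].
The maximum is 4; one witness is 19, 23, 25, 34 at positions 3,5,6,11.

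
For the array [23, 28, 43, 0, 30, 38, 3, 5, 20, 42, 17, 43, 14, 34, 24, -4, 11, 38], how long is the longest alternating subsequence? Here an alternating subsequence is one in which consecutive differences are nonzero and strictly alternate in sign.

A longest alternating subsequence is 23, 28, 0, 30, 3, 20, 17, 43, 14, 34, -4, 11 (positions 1,2,4,5,7,9,11,12,13,14,16,17); its 11 consecutive differences strictly alternate in sign, and length 12 is optimal.

12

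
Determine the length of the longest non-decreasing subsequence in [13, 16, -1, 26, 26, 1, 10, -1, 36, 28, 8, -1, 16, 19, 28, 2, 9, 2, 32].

7

One longest non-decreasing subsequence is 13, 16, 26, 26, 28, 28, 32 (positions 1,2,4,5,10,15,19), of length 7; no longer one exists.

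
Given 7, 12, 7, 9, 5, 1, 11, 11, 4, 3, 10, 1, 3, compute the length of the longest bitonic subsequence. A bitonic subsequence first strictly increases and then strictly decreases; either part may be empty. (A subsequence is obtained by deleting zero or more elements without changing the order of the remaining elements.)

7

One longest bitonic subsequence is 7, 12, 9, 5, 4, 3, 1 (positions 1,2,4,5,9,10,12): it rises to 12 then falls. Length 7 is optimal.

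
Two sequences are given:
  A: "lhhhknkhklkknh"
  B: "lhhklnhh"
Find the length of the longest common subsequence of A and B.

A longest common subsequence is lhhknhh (length 7); the LCS DP confirms no longer common subsequence exists.

7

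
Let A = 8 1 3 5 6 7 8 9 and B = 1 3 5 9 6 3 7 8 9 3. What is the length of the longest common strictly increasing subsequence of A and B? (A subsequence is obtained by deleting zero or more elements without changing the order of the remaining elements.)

7

A longest common strictly increasing subsequence is 1, 3, 5, 6, 7, 8, 9 (length 7); it appears in order in both A and B, and no longer such subsequence exists.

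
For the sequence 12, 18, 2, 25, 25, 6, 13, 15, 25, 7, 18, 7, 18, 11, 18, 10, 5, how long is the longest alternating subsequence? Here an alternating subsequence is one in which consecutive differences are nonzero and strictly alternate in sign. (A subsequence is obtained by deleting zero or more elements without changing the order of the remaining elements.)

13

Track the best alternating length ending on an up-step vs a down-step at each position: up/down = 1/1, 2/1, 1/3, 4/1, 4/1, 4/5, 6/5, 6/5, 6/1, 6/7, 8/7, 6/9, 10/7, 10/11, 12/7, 10/13, 4/13.
The maximum over both is 13; one such subsequence is 12, 18, 2, 25, 6, 13, 7, 18, 7, 18, 11, 18, 10.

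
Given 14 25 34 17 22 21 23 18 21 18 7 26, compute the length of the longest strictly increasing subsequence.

5

Scanning left to right, the best length ending at each element is: 14→1, 25→2, 34→3, 17→2, 22→3, 21→3, 23→4, 18→3, 21→4, 18→3, 7→1, 26→5.
So the longest increasing subsequence has length 5, e.g. 14, 17, 22, 23, 26.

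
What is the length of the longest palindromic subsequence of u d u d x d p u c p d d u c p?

One longest palindromic subsequence is uddpcpddu (positions 3,4,6,7,9,10,11,12,13); it reads the same forward and backward, and the interval DP gives dp[1][15] = 9.

9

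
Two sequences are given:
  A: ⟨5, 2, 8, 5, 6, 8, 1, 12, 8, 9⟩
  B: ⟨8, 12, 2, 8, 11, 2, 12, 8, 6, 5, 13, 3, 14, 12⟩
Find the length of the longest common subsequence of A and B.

4

A longest common subsequence is 2, 8, 5, 12 (length 4); the LCS DP confirms no longer common subsequence exists.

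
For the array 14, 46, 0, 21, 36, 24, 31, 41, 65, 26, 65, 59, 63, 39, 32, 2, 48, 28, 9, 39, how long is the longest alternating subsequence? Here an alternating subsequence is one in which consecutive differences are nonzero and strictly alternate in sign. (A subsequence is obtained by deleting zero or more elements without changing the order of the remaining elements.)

14

Track the best alternating length ending on an up-step vs a down-step at each position: up/down = 1/1, 2/1, 1/3, 4/3, 4/3, 4/5, 6/5, 6/3, 6/1, 6/7, 8/1, 8/9, 10/9, 8/11, 8/11, 4/11, 12/11, 12/13, 12/13, 14/13.
The maximum over both is 14; one such subsequence is 14, 46, 0, 36, 24, 31, 26, 65, 59, 63, 39, 48, 28, 39.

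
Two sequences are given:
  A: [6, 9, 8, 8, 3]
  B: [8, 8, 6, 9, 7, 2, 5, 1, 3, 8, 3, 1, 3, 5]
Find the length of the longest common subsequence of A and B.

4

Backtracking the LCS table gives one alignment: 6 (A1,B3) → 9 (A2,B4) → 8 (A3,B10) → 3 (A5,B13).
So the longest common subsequence has length 4.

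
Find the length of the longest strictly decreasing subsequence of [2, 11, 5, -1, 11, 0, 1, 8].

3

Scanning left to right, the best length ending at each element is: 2→1, 11→1, 5→2, -1→3, 11→1, 0→3, 1→3, 8→2.
So the longest decreasing subsequence has length 3, e.g. 11, 5, -1.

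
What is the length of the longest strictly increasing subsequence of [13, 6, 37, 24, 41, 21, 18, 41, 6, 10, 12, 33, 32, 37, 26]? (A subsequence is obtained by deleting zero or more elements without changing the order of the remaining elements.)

5

One longest increasing subsequence is 6, 10, 12, 33, 37 (positions 2,10,11,12,14), of length 5; no longer one exists.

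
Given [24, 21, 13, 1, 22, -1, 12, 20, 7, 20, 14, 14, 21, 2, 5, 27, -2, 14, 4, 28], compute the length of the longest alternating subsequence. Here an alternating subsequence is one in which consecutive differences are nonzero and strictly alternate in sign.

15

A longest alternating subsequence is 24, 21, 22, -1, 12, 7, 20, 14, 21, 2, 5, -2, 14, 4, 28 (positions 1,2,5,6,7,9,10,11,13,14,15,17,18,19,20); its 14 consecutive differences strictly alternate in sign, and length 15 is optimal.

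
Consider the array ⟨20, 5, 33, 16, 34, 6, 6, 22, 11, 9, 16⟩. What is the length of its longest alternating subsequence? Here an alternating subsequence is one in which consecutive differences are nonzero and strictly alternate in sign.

Track the best alternating length ending on an up-step vs a down-step at each position: up/down = 1/1, 1/2, 3/1, 3/4, 5/1, 3/6, 3/6, 7/6, 7/8, 7/8, 9/8.
The maximum over both is 9; one such subsequence is 20, 5, 33, 16, 34, 6, 22, 11, 16.

9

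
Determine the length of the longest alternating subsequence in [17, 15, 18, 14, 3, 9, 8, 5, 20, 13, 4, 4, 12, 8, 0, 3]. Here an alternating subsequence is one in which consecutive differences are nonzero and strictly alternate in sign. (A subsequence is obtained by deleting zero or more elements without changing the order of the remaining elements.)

11

Track the best alternating length ending on an up-step vs a down-step at each position: up/down = 1/1, 1/2, 3/1, 1/4, 1/4, 5/4, 5/6, 5/6, 7/1, 7/8, 5/8, 5/8, 9/8, 9/10, 1/10, 11/10.
The maximum over both is 11; one such subsequence is 17, 15, 18, 3, 9, 8, 20, 4, 12, 0, 3.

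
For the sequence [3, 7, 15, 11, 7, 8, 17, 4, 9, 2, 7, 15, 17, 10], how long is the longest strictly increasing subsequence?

Scanning left to right, the best length ending at each element is: 3→1, 7→2, 15→3, 11→3, 7→2, 8→3, 17→4, 4→2, 9→4, 2→1, 7→3, 15→5, 17→6, 10→5.
So the longest increasing subsequence has length 6, e.g. 3, 7, 8, 9, 15, 17.

6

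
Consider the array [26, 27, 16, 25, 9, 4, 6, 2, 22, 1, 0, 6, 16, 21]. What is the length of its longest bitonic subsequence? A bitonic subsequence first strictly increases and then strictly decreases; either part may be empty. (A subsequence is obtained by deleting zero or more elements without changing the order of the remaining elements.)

One longest bitonic subsequence is 26, 27, 25, 9, 6, 2, 1, 0 (positions 1,2,4,5,7,8,10,11): it rises to 27 then falls. Length 8 is optimal.

8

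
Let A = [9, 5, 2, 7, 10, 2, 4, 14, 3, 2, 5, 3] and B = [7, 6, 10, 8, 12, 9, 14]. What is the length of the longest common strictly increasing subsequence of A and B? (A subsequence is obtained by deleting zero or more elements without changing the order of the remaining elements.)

A longest common strictly increasing subsequence is 7, 10, 14 (length 3); it appears in order in both A and B, and no longer such subsequence exists.

3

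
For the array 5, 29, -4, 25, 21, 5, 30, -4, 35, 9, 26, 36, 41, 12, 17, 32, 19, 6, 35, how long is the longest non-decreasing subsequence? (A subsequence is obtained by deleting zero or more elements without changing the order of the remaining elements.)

7

Scanning left to right, the best length ending at each element is: 5→1, 29→2, -4→1, 25→2, 21→2, 5→2, 30→3, -4→2, 35→4, 9→3, 26→4, 36→5, 41→6, 12→4, 17→5, 32→6, 19→6, 6→3, 35→7.
So the longest non-decreasing subsequence has length 7, e.g. 5, 5, 9, 12, 17, 32, 35.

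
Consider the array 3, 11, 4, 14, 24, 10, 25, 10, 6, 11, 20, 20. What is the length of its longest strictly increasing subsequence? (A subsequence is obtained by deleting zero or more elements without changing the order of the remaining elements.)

5

One longest increasing subsequence is 3, 11, 14, 24, 25 (positions 1,2,4,5,7), of length 5; no longer one exists.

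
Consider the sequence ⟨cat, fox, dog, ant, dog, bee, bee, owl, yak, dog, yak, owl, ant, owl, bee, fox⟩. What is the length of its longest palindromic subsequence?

One longest palindromic subsequence is fox bee owl yak dog yak owl bee fox (positions 2,6,8,9,10,11,14,15,16); it reads the same forward and backward, and the interval DP gives dp[1][16] = 9.

9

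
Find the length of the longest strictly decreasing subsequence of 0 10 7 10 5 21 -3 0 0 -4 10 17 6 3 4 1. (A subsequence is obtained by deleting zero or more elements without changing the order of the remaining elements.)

Let dp[i] be the longest decreasing subsequence ending at position i. Then dp = [1, 1, 2, 1, 3, 1, 4, 4, 4, 5, 2, 2, 3, 4, 4, 5].
The maximum is 5; one witness is 10, 7, 5, -3, -4 at positions 2,3,5,7,10.

5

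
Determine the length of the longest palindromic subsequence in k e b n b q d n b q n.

One longest palindromic subsequence is nqbqn (positions 4,6,9,10,11); it reads the same forward and backward, and the interval DP gives dp[1][11] = 5.

5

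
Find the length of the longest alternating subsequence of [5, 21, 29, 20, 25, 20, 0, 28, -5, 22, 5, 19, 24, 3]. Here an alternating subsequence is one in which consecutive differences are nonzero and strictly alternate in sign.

Track the best alternating length ending on an up-step vs a down-step at each position: up/down = 1/1, 2/1, 2/1, 2/3, 4/3, 2/5, 1/5, 6/3, 1/7, 8/7, 8/9, 10/9, 10/7, 8/11.
The maximum over both is 11; one such subsequence is 5, 21, 20, 25, 20, 28, -5, 22, 5, 19, 3.

11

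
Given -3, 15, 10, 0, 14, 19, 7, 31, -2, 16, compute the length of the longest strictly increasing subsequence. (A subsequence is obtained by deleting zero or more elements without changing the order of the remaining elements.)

5

Let dp[i] be the longest increasing subsequence ending at position i. Then dp = [1, 2, 2, 2, 3, 4, 3, 5, 2, 4].
The maximum is 5; one witness is -3, 10, 14, 19, 31 at positions 1,3,5,6,8.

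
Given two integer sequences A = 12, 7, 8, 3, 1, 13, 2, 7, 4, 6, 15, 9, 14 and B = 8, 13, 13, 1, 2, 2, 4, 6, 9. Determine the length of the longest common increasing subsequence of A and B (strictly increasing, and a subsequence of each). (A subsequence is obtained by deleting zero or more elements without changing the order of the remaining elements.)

5

A longest common strictly increasing subsequence is 1, 2, 4, 6, 9 (length 5); it appears in order in both A and B, and no longer such subsequence exists.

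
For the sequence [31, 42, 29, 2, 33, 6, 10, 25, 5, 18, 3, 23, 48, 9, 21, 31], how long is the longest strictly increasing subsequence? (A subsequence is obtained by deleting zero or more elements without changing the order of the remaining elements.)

Scanning left to right, the best length ending at each element is: 31→1, 42→2, 29→1, 2→1, 33→2, 6→2, 10→3, 25→4, 5→2, 18→4, 3→2, 23→5, 48→6, 9→3, 21→5, 31→6.
So the longest increasing subsequence has length 6, e.g. 2, 6, 10, 18, 23, 48.

6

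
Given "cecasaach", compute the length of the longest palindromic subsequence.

5

One longest palindromic subsequence is caaac (positions 3,4,6,7,8); it reads the same forward and backward, and the interval DP gives dp[1][9] = 5.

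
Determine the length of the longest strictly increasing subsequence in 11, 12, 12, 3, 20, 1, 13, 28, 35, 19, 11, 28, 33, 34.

7

Let dp[i] be the longest increasing subsequence ending at position i. Then dp = [1, 2, 2, 1, 3, 1, 3, 4, 5, 4, 2, 5, 6, 7].
The maximum is 7; one witness is 11, 12, 13, 19, 28, 33, 34 at positions 1,2,7,10,12,13,14.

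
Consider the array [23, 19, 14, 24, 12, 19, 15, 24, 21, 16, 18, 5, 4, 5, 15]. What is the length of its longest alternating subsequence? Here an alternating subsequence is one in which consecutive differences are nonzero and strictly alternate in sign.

11

Track the best alternating length ending on an up-step vs a down-step at each position: up/down = 1/1, 1/2, 1/2, 3/1, 1/4, 5/4, 5/6, 7/1, 7/8, 7/8, 9/8, 1/10, 1/10, 11/10, 11/10.
The maximum over both is 11; one such subsequence is 23, 19, 24, 12, 19, 15, 24, 16, 18, 4, 5.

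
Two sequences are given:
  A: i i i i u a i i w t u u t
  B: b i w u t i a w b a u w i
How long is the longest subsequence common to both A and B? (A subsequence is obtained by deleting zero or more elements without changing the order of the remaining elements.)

A longest common subsequence is iiawu (length 5); the LCS DP confirms no longer common subsequence exists.

5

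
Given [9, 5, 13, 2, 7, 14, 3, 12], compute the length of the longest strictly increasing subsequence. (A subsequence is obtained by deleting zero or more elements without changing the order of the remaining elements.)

3

Scanning left to right, the best length ending at each element is: 9→1, 5→1, 13→2, 2→1, 7→2, 14→3, 3→2, 12→3.
So the longest increasing subsequence has length 3, e.g. 9, 13, 14.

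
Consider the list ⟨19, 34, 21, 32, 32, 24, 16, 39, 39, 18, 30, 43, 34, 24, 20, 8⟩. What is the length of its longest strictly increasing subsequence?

Let dp[i] be the longest increasing subsequence ending at position i. Then dp = [1, 2, 2, 3, 3, 3, 1, 4, 4, 2, 4, 5, 5, 3, 3, 1].
The maximum is 5; one witness is 19, 21, 32, 39, 43 at positions 1,3,4,8,12.

5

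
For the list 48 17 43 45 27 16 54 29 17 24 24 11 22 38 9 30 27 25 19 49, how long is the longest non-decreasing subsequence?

6

Scanning left to right, the best length ending at each element is: 48→1, 17→1, 43→2, 45→3, 27→2, 16→1, 54→4, 29→3, 17→2, 24→3, 24→4, 11→1, 22→3, 38→5, 9→1, 30→5, 27→5, 25→5, 19→3, 49→6.
So the longest non-decreasing subsequence has length 6, e.g. 17, 17, 24, 24, 38, 49.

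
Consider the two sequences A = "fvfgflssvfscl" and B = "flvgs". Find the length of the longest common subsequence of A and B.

Backtracking the LCS table gives one alignment: f (A1,B1) → v (A2,B3) → g (A4,B4) → s (A11,B5).
So the longest common subsequence has length 4.

4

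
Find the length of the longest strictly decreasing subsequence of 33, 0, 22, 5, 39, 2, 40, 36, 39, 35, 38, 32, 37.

4

Let dp[i] be the longest decreasing subsequence ending at position i. Then dp = [1, 2, 2, 3, 1, 4, 1, 2, 2, 3, 3, 4, 4].
The maximum is 4; one witness is 33, 22, 5, 2 at positions 1,3,4,6.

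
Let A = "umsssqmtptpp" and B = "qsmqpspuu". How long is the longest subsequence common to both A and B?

4

Backtracking the LCS table gives one alignment: m (A2,B3) → q (A6,B4) → p (A9,B5) → p (A11,B7).
So the longest common subsequence has length 4.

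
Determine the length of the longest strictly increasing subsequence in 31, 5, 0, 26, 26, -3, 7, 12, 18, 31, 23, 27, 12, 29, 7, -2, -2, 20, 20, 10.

7

Let dp[i] be the longest increasing subsequence ending at position i. Then dp = [1, 1, 1, 2, 2, 1, 2, 3, 4, 5, 5, 6, 3, 7, 2, 2, 2, 5, 5, 3].
The maximum is 7; one witness is 5, 7, 12, 18, 23, 27, 29 at positions 2,7,8,9,11,12,14.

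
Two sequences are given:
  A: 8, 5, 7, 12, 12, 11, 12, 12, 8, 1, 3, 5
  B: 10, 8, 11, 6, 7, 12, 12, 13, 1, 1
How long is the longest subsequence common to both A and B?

5

Backtracking the LCS table gives one alignment: 8 (A1,B2) → 7 (A3,B5) → 12 (A4,B6) → 12 (A5,B7) → 1 (A10,B10).
So the longest common subsequence has length 5.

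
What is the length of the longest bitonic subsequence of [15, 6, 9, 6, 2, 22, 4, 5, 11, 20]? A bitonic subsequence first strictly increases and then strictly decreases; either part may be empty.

5

Let inc[i] be the LIS ending at i and dec[i] the longest strictly decreasing subsequence starting at i. inc = [1, 1, 2, 1, 1, 3, 2, 3, 4, 5], dec = [4, 2, 3, 2, 1, 2, 1, 1, 1, 1].
max_i inc[i]+dec[i]−1 = 5, with one witness 2, 4, 5, 11, 20.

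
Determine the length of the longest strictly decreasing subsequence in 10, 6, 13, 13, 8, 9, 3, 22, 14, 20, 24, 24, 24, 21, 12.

Scanning left to right, the best length ending at each element is: 10→1, 6→2, 13→1, 13→1, 8→2, 9→2, 3→3, 22→1, 14→2, 20→2, 24→1, 24→1, 24→1, 21→2, 12→3.
So the longest decreasing subsequence has length 3, e.g. 10, 6, 3.

3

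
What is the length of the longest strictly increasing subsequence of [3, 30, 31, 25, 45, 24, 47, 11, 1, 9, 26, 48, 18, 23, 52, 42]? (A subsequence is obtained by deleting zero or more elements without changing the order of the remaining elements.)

7

Let dp[i] be the longest increasing subsequence ending at position i. Then dp = [1, 2, 3, 2, 4, 2, 5, 2, 1, 2, 3, 6, 3, 4, 7, 5].
The maximum is 7; one witness is 3, 30, 31, 45, 47, 48, 52 at positions 1,2,3,5,7,12,15.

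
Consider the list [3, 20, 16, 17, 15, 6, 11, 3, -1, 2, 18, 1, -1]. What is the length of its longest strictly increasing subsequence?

Let dp[i] be the longest increasing subsequence ending at position i. Then dp = [1, 2, 2, 3, 2, 2, 3, 1, 1, 2, 4, 2, 1].
The maximum is 4; one witness is 3, 16, 17, 18 at positions 1,3,4,11.

4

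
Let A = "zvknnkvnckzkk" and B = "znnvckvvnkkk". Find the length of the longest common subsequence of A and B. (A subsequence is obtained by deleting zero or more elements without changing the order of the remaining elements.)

A longest common subsequence is znnkvnkkk (length 9); the LCS DP confirms no longer common subsequence exists.

9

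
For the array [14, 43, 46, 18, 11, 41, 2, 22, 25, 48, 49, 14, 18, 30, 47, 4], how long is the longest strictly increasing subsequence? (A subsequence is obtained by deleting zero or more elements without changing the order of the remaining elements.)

Let dp[i] be the longest increasing subsequence ending at position i. Then dp = [1, 2, 3, 2, 1, 3, 1, 3, 4, 5, 6, 2, 3, 5, 6, 2].
The maximum is 6; one witness is 14, 18, 22, 25, 48, 49 at positions 1,4,8,9,10,11.

6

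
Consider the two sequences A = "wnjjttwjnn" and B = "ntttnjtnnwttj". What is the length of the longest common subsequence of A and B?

6

Backtracking the LCS table gives one alignment: n (A2,B1) → t (A5,B3) → t (A6,B4) → j (A8,B6) → n (A9,B8) → n (A10,B9).
So the longest common subsequence has length 6.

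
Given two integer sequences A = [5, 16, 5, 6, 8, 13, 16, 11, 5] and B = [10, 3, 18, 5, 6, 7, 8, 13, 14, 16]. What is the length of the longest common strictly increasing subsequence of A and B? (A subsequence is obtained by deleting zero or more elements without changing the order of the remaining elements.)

A longest common strictly increasing subsequence is 5, 6, 8, 13, 16 (length 5); it appears in order in both A and B, and no longer such subsequence exists.

5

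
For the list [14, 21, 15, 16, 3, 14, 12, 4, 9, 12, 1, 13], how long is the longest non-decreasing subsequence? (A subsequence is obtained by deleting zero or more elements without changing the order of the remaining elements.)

5

Scanning left to right, the best length ending at each element is: 14→1, 21→2, 15→2, 16→3, 3→1, 14→2, 12→2, 4→2, 9→3, 12→4, 1→1, 13→5.
So the longest non-decreasing subsequence has length 5, e.g. 3, 4, 9, 12, 13.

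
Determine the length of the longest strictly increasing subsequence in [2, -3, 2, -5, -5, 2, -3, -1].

3

Scanning left to right, the best length ending at each element is: 2→1, -3→1, 2→2, -5→1, -5→1, 2→2, -3→2, -1→3.
So the longest increasing subsequence has length 3, e.g. -5, -3, -1.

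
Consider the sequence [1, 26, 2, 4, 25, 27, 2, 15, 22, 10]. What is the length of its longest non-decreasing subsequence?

One longest non-decreasing subsequence is 1, 2, 4, 25, 27 (positions 1,3,4,5,6), of length 5; no longer one exists.

5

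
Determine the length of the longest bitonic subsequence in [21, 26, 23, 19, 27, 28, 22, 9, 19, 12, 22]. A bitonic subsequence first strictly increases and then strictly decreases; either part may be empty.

Let inc[i] be the LIS ending at i and dec[i] the longest strictly decreasing subsequence starting at i. inc = [1, 2, 2, 1, 3, 4, 2, 1, 2, 2, 3], dec = [3, 5, 4, 2, 4, 4, 3, 1, 2, 1, 1].
max_i inc[i]+dec[i]−1 = 7, with one witness 21, 26, 27, 28, 22, 19, 12.

7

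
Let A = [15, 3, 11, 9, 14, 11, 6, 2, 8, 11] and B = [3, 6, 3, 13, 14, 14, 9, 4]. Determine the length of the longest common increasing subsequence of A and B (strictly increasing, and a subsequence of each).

For each value that appears in both, track the longest common increasing run ending there.
The best achievable length is 2; one witness is 3, 6 (A-positions 2,7, B-positions 1,2).

2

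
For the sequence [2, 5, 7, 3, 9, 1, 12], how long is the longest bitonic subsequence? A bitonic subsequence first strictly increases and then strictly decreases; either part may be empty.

Let inc[i] be the LIS ending at i and dec[i] the longest strictly decreasing subsequence starting at i. inc = [1, 2, 3, 2, 4, 1, 5], dec = [2, 3, 3, 2, 2, 1, 1].
max_i inc[i]+dec[i]−1 = 5, with one witness 2, 5, 7, 3, 1.

5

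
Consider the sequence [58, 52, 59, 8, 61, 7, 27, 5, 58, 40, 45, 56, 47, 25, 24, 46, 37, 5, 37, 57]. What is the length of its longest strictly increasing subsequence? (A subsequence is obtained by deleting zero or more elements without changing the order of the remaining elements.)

One longest increasing subsequence is 8, 27, 40, 45, 56, 57 (positions 4,7,10,11,12,20), of length 6; no longer one exists.

6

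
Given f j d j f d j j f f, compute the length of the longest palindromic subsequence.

7

Using dp[i][j] = 2 + dp[i+1][j−1] if the ends match, else max(dp[i+1][j], dp[i][j−1]):
dp[1][10] = 7. A witness is fjjdjjf at positions 1,2,4,6,7,8,10.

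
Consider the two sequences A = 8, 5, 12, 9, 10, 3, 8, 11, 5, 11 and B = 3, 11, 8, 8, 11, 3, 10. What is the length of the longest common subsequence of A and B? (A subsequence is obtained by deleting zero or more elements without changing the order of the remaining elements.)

Backtracking the LCS table gives one alignment: 8 (A1,B3) → 8 (A7,B4) → 11 (A8,B5).
So the longest common subsequence has length 3.

3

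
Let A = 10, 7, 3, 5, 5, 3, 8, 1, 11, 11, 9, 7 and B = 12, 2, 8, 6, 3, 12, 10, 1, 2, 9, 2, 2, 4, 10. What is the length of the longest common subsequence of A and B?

3

A longest common subsequence is 10, 1, 9 (length 3); the LCS DP confirms no longer common subsequence exists.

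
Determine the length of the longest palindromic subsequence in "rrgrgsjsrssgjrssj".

9

One longest palindromic subsequence is rgssrssgr (positions 4,5,6,8,9,10,11,12,14); it reads the same forward and backward, and the interval DP gives dp[1][17] = 9.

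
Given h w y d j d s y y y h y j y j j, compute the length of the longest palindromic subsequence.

8

One longest palindromic subsequence is yjyyyyjy (positions 3,5,8,9,10,12,13,14); it reads the same forward and backward, and the interval DP gives dp[1][16] = 8.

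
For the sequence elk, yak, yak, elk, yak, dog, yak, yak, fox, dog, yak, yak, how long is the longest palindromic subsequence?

8

One longest palindromic subsequence is yak yak dog yak yak dog yak yak (positions 2,3,6,7,8,10,11,12); it reads the same forward and backward, and the interval DP gives dp[1][12] = 8.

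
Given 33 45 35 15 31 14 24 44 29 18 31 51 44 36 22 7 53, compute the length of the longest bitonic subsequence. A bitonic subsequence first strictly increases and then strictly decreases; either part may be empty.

9

Let inc[i] be the LIS ending at i and dec[i] the longest strictly decreasing subsequence starting at i. inc = [1, 2, 2, 1, 2, 1, 2, 3, 3, 2, 4, 5, 5, 5, 3, 1, 6], dec = [5, 6, 5, 3, 4, 2, 3, 4, 3, 2, 3, 5, 4, 3, 2, 1, 1].
max_i inc[i]+dec[i]−1 = 9, with one witness 15, 24, 29, 31, 51, 44, 36, 22, 7.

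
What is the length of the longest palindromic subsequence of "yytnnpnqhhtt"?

5

Using dp[i][j] = 2 + dp[i+1][j−1] if the ends match, else max(dp[i+1][j], dp[i][j−1]):
dp[1][12] = 5. A witness is tnpnt at positions 3,5,6,7,12.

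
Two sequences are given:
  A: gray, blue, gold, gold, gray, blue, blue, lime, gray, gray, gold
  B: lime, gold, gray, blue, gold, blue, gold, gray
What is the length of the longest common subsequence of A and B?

A longest common subsequence is gray, blue, gold, gold, gray (length 5); the LCS DP confirms no longer common subsequence exists.

5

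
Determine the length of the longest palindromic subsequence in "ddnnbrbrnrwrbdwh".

9

Using dp[i][j] = 2 + dp[i+1][j−1] if the ends match, else max(dp[i+1][j], dp[i][j−1]):
dp[1][16] = 9. A witness is dbrrnrrbd at positions 2,5,6,8,9,10,12,13,14.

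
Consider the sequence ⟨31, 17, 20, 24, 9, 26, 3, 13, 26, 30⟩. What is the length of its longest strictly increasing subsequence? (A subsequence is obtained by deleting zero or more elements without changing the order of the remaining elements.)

5

Scanning left to right, the best length ending at each element is: 31→1, 17→1, 20→2, 24→3, 9→1, 26→4, 3→1, 13→2, 26→4, 30→5.
So the longest increasing subsequence has length 5, e.g. 17, 20, 24, 26, 30.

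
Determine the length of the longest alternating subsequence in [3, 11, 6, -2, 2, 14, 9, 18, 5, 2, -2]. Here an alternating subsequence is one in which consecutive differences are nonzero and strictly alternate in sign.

7

A longest alternating subsequence is 3, 11, 6, 14, 9, 18, 5 (positions 1,2,3,6,7,8,9); its 6 consecutive differences strictly alternate in sign, and length 7 is optimal.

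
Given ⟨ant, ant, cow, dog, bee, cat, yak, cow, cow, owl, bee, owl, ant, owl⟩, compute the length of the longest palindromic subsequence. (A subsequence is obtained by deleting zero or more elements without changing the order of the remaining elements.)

One longest palindromic subsequence is ant bee cow cow bee ant (positions 2,5,8,9,11,13); it reads the same forward and backward, and the interval DP gives dp[1][14] = 6.

6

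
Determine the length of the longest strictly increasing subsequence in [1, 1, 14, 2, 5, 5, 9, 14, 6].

Let dp[i] be the longest increasing subsequence ending at position i. Then dp = [1, 1, 2, 2, 3, 3, 4, 5, 4].
The maximum is 5; one witness is 1, 2, 5, 9, 14 at positions 1,4,5,7,8.

5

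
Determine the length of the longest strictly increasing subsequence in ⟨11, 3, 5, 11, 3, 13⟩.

Scanning left to right, the best length ending at each element is: 11→1, 3→1, 5→2, 11→3, 3→1, 13→4.
So the longest increasing subsequence has length 4, e.g. 3, 5, 11, 13.

4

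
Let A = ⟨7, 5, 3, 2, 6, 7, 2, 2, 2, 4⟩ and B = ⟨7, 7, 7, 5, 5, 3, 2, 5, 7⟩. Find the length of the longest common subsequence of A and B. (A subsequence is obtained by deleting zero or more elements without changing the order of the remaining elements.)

A longest common subsequence is 7, 5, 3, 2, 7 (length 5); the LCS DP confirms no longer common subsequence exists.

5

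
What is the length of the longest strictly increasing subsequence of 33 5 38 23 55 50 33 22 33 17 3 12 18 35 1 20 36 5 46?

6

Let dp[i] be the longest increasing subsequence ending at position i. Then dp = [1, 1, 2, 2, 3, 3, 3, 2, 3, 2, 1, 2, 3, 4, 1, 4, 5, 2, 6].
The maximum is 6; one witness is 5, 23, 33, 35, 36, 46 at positions 2,4,7,14,17,19.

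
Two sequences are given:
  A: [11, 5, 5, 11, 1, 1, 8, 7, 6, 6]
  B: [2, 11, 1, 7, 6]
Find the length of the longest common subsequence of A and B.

4

A longest common subsequence is 11, 1, 7, 6 (length 4); the LCS DP confirms no longer common subsequence exists.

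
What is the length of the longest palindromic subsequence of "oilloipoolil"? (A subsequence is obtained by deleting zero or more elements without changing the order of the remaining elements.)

7

Using dp[i][j] = 2 + dp[i+1][j−1] if the ends match, else max(dp[i+1][j], dp[i][j−1]):
dp[1][12] = 7. A witness is lloooll at positions 3,4,5,8,9,10,12.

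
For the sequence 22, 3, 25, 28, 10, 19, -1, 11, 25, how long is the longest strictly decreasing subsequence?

One longest decreasing subsequence is 22, 3, -1 (positions 1,2,7), of length 3; no longer one exists.

3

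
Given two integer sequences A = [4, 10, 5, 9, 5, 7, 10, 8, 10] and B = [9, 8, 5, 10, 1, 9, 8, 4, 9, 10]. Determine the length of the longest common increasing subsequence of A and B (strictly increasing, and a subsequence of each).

For each value that appears in both, track the longest common increasing run ending there.
The best achievable length is 3; one witness is 5, 9, 10 (A-positions 3,4,7, B-positions 3,6,10).

3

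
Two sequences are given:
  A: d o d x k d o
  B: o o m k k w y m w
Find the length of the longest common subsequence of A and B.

A longest common subsequence is ok (length 2); the LCS DP confirms no longer common subsequence exists.

2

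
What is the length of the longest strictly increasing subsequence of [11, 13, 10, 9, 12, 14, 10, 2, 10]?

3

Let dp[i] be the longest increasing subsequence ending at position i. Then dp = [1, 2, 1, 1, 2, 3, 2, 1, 2].
The maximum is 3; one witness is 11, 13, 14 at positions 1,2,6.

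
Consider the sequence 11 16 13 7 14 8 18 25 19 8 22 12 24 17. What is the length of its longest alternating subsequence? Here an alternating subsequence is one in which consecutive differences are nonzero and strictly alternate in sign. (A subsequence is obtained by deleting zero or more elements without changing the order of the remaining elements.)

11

Track the best alternating length ending on an up-step vs a down-step at each position: up/down = 1/1, 2/1, 2/3, 1/3, 4/3, 4/5, 6/1, 6/1, 6/7, 4/7, 8/7, 8/9, 10/7, 10/11.
The maximum over both is 11; one such subsequence is 11, 16, 13, 14, 8, 25, 19, 22, 12, 24, 17.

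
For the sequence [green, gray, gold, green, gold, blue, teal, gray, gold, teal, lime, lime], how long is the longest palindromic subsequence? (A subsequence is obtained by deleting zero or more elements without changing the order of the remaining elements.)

5

Using dp[i][j] = 2 + dp[i+1][j−1] if the ends match, else max(dp[i+1][j], dp[i][j−1]):
dp[1][12] = 5. A witness is gray gold green gold gray at positions 2,3,4,5,8.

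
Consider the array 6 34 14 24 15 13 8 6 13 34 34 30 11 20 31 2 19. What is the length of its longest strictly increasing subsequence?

Let dp[i] be the longest increasing subsequence ending at position i. Then dp = [1, 2, 2, 3, 3, 2, 2, 1, 3, 4, 4, 4, 3, 4, 5, 1, 4].
The maximum is 5; one witness is 6, 14, 24, 30, 31 at positions 1,3,4,12,15.

5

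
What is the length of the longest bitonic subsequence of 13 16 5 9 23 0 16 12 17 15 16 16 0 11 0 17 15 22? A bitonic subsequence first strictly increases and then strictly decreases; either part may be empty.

7

One longest bitonic subsequence is 13, 16, 23, 17, 16, 11, 0 (positions 1,2,5,9,12,14,15): it rises to 23 then falls. Length 7 is optimal.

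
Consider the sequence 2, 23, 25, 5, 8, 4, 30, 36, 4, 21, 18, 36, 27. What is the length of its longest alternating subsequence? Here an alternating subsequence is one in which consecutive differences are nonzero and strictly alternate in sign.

Track the best alternating length ending on an up-step vs a down-step at each position: up/down = 1/1, 2/1, 2/1, 2/3, 4/3, 2/5, 6/1, 6/1, 2/7, 8/7, 8/9, 10/1, 10/11.
The maximum over both is 11; one such subsequence is 2, 23, 5, 8, 4, 30, 4, 21, 18, 36, 27.

11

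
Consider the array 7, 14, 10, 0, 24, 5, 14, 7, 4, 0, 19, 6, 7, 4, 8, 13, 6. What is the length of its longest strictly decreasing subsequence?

5

One longest decreasing subsequence is 14, 10, 5, 4, 0 (positions 2,3,6,9,10), of length 5; no longer one exists.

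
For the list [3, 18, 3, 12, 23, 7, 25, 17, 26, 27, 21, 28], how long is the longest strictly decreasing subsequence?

3

Let dp[i] be the longest decreasing subsequence ending at position i. Then dp = [1, 1, 2, 2, 1, 3, 1, 2, 1, 1, 2, 1].
The maximum is 3; one witness is 18, 12, 7 at positions 2,4,6.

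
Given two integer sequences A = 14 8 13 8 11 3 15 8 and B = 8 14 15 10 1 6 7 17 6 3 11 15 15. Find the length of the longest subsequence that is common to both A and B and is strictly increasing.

3

For each value that appears in both, track the longest common increasing run ending there.
The best achievable length is 3; one witness is 8, 11, 15 (A-positions 2,5,7, B-positions 1,11,12).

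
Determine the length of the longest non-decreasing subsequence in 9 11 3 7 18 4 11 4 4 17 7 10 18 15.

Let dp[i] be the longest non-decreasing subsequence ending at position i. Then dp = [1, 2, 1, 2, 3, 2, 3, 3, 4, 5, 5, 6, 7, 7].
The maximum is 7; one witness is 3, 4, 4, 4, 7, 10, 18 at positions 3,6,8,9,11,12,13.

7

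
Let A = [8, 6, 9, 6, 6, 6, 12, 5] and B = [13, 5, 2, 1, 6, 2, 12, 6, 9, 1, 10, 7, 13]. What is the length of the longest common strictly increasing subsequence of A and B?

2

A longest common strictly increasing subsequence is 6, 12 (length 2); it appears in order in both A and B, and no longer such subsequence exists.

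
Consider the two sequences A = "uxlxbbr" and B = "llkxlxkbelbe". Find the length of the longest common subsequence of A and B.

A longest common subsequence is xlxbb (length 5); the LCS DP confirms no longer common subsequence exists.

5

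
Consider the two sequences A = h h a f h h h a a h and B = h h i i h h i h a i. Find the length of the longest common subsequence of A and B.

6

A longest common subsequence is hhhhha (length 6); the LCS DP confirms no longer common subsequence exists.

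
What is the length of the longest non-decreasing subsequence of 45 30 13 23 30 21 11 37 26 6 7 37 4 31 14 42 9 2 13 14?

6

Scanning left to right, the best length ending at each element is: 45→1, 30→1, 13→1, 23→2, 30→3, 21→2, 11→1, 37→4, 26→3, 6→1, 7→2, 37→5, 4→1, 31→4, 14→3, 42→6, 9→3, 2→1, 13→4, 14→5.
So the longest non-decreasing subsequence has length 6, e.g. 13, 23, 30, 37, 37, 42.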